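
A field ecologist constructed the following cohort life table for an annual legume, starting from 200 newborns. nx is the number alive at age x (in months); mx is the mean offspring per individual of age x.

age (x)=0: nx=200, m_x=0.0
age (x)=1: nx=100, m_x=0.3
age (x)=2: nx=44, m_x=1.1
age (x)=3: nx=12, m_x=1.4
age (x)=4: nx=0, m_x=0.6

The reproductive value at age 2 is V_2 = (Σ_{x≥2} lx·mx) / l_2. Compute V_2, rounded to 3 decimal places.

1.482

lx = nx/n0 = nx/200: 1, 0.5, 0.22, 0.06, 0
lx·mx for x ≥ 2: 0.242, 0.084, 0 → sum = 0.326
V_2 = 0.326 / l_2 = 0.326 / 0.22 = 1.481818… → 1.482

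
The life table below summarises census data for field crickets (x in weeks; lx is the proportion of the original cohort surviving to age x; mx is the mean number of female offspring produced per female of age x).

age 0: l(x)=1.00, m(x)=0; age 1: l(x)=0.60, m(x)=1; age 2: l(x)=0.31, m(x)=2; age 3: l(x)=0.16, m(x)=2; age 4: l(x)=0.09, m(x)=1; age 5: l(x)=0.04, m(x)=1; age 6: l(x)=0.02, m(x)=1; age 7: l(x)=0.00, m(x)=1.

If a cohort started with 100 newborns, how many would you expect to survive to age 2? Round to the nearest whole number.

31

Expected survivors = N0 · l_2 = 100 × 0.31 = 31 → 31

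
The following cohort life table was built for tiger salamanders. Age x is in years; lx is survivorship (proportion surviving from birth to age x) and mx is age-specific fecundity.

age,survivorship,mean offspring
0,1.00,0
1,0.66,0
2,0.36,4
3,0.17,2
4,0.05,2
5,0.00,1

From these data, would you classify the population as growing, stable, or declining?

R0 = Σ lx·mx = 0 + 0 + 1.44 + 0.34 + 0.1 + 0 = 1.88
R0 > 1, so the population is growing.

growing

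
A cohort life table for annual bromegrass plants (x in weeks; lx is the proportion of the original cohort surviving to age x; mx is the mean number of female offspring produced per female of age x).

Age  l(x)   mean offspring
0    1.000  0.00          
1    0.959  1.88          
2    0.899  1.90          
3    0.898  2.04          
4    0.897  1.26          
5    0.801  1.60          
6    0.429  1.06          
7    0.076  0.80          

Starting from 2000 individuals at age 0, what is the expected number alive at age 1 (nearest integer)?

Expected survivors = N0 · l_1 = 2000 × 0.959 = 1918 → 1918

1918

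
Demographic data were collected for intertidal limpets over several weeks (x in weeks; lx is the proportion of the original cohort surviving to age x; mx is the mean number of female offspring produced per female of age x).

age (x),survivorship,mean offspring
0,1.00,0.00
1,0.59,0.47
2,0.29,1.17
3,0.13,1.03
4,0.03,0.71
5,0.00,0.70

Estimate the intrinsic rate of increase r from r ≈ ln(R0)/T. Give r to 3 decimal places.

R0 = Σ lx·mx = 0 + 0.2773 + 0.3393 + 0.1339 + 0.0213 + 0 = 0.7718
Σ x·lx·mx = 1.4428; T = 1.4428/0.7718 = 1.8694…
r ≈ ln(R0)/T = ln(0.7718)/1.8694… = -0.13856… → -0.139

-0.139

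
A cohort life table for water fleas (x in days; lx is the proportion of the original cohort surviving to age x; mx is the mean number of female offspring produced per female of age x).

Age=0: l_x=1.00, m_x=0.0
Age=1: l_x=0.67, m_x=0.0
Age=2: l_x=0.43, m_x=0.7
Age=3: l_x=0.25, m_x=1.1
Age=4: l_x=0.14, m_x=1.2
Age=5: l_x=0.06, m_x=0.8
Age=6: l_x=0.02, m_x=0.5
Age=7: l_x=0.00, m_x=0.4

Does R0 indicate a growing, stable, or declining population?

R0 = Σ lx·mx = 0 + 0 + 0.301 + 0.275 + 0.168 + 0.048 + 0.01 + 0 = 0.802
R0 < 1, so the population is declining.

declining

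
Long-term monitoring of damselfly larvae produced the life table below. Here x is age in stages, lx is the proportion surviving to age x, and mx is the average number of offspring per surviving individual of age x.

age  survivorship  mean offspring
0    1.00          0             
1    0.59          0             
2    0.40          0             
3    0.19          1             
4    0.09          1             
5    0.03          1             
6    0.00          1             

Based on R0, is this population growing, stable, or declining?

declining

R0 = Σ lx·mx = 0 + 0 + 0 + 0.19 + 0.09 + 0.03 + 0 = 0.31
R0 < 1, so the population is declining.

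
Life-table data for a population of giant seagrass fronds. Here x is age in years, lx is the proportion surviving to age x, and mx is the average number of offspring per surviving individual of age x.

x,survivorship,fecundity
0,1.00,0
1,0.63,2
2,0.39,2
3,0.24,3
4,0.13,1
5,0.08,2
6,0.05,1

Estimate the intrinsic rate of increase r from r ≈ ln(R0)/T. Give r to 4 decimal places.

R0 = Σ lx·mx = 0 + 1.26 + 0.78 + 0.72 + 0.13 + 0.16 + 0.05 = 3.1
Σ x·lx·mx = 6.6; T = 6.6/3.1 = 2.12903…
r ≈ ln(R0)/T = ln(3.1)/2.12903… = 0.531416… → 0.5314

0.5314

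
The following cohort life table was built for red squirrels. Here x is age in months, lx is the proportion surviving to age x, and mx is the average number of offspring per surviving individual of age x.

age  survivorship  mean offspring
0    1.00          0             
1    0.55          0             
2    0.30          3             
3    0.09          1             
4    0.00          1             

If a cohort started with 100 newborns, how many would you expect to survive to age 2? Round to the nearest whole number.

30

Expected survivors = N0 · l_2 = 100 × 0.30 = 30 → 30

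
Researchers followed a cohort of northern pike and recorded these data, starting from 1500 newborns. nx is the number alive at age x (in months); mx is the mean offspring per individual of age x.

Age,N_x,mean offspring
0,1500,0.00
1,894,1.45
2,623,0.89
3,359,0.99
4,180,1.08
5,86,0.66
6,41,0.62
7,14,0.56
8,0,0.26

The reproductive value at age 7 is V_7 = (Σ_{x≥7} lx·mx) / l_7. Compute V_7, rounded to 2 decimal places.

0.56

lx = nx/n0 = nx/1500: 1, 0.596, 0.41533…, 0.23933…, 0.12, 0.05733…, 0.02733…, 0.00933…, 0
lx·mx for x ≥ 7: 0.005227…, 0 → sum = 0.005227…
V_7 = 0.005227… / l_7 = 0.005227… / 0.009333… = 0.56… → 0.56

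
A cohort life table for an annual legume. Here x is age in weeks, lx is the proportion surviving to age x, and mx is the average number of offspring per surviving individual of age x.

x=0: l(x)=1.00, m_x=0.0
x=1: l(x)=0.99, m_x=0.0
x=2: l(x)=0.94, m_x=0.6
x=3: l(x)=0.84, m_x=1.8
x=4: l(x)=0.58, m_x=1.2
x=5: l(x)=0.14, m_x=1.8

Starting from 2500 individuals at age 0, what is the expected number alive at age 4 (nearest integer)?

1450

Expected survivors = N0 · l_4 = 2500 × 0.58 = 1450 → 1450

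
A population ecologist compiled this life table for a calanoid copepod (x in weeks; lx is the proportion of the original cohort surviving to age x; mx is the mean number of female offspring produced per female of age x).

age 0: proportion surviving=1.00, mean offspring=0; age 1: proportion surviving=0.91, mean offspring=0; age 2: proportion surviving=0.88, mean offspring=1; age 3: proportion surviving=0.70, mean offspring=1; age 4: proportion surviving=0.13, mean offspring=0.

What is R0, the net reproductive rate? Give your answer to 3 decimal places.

lx·mx by age: 0, 0, 0.88, 0.7, 0
R0 = Σ lx·mx = 1.58 → 1.580

1.580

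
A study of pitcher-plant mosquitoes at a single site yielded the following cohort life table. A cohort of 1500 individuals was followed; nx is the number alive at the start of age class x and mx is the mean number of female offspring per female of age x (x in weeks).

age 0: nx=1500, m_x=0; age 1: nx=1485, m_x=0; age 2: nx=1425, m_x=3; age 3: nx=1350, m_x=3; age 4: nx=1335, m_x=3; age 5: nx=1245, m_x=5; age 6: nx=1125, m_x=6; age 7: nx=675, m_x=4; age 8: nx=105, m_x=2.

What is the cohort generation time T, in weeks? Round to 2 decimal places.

lx = nx/n0 = nx/1500: 1, 0.99, 0.95, 0.9, 0.89, 0.83, 0.75, 0.45, 0.07
lx·mx: 0, 0, 2.85, 2.7, 2.67, 4.15, 4.5, 1.8, 0.14 → R0 = 18.81
x·lx·mx: 0, 0, 5.7, 8.1, 10.68, 20.75, 27, 12.6, 1.12 → Σ = 85.95
T = 85.95 / 18.81 = 4.569378… → 4.57

4.57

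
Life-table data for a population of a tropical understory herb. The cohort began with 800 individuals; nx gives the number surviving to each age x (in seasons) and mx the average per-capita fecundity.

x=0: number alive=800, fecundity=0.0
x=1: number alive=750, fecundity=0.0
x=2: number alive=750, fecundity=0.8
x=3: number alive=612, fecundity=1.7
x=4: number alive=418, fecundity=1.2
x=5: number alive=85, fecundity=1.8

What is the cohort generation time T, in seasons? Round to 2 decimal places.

3.09

lx = nx/n0 = nx/800: 1, 0.9375, 0.9375, 0.765, 0.5225, 0.10625
lx·mx: 0, 0, 0.75, 1.3005, 0.627, 0.19125 → R0 = 2.86875
x·lx·mx: 0, 0, 1.5, 3.9015, 2.508, 0.95625 → Σ = 8.86575
T = 8.86575 / 2.86875 = 3.090458… → 3.09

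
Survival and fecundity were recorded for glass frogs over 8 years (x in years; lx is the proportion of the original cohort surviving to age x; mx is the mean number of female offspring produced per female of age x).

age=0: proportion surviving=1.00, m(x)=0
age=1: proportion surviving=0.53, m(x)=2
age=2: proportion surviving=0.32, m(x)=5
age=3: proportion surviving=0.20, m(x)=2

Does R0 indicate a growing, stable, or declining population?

R0 = Σ lx·mx = 0 + 1.06 + 1.6 + 0.4 = 3.06
R0 > 1, so the population is growing.

growing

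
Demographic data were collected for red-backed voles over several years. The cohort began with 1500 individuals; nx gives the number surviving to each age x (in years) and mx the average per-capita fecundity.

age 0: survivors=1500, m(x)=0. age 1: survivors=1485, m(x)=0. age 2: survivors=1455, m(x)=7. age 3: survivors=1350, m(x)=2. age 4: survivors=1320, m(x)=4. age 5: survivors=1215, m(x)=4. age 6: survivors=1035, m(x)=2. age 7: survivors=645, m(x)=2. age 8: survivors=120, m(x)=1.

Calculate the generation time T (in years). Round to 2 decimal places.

lx = nx/n0 = nx/1500: 1, 0.99, 0.97, 0.9, 0.88, 0.81, 0.69, 0.43, 0.08
lx·mx: 0, 0, 6.79, 1.8, 3.52, 3.24, 1.38, 0.86, 0.08 → R0 = 17.67
x·lx·mx: 0, 0, 13.58, 5.4, 14.08, 16.2, 8.28, 6.02, 0.64 → Σ = 64.2
T = 64.2 / 17.67 = 3.633277… → 3.63

3.63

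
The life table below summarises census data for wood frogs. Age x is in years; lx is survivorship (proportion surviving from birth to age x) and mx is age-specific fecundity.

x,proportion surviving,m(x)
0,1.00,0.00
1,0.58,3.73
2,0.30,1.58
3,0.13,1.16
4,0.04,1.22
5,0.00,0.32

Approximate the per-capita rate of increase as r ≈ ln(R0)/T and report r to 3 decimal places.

0.787

R0 = Σ lx·mx = 0 + 2.1634 + 0.474 + 0.1508 + 0.0488 + 0 = 2.837
Σ x·lx·mx = 3.759; T = 3.759/2.837 = 1.32499…
r ≈ ln(R0)/T = ln(2.837)/1.32499… = 0.78698… → 0.787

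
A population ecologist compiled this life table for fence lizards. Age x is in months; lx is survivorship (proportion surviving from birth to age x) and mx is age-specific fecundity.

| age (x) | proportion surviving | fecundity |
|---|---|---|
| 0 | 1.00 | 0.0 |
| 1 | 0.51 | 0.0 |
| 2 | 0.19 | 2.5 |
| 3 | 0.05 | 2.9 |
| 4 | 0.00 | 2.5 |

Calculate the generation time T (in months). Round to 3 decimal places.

lx·mx: 0, 0, 0.475, 0.145, 0 → R0 = 0.62
x·lx·mx: 0, 0, 0.95, 0.435, 0 → Σ = 1.385
T = 1.385 / 0.62 = 2.233871… → 2.234

2.234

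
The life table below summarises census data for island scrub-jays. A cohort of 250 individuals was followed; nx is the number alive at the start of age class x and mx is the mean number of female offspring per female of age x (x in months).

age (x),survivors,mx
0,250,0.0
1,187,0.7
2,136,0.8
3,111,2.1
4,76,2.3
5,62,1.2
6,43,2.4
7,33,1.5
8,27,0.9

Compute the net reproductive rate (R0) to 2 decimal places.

3.60

lx = nx/n0 = nx/250: 1, 0.748, 0.544, 0.444, 0.304, 0.248, 0.172, 0.132, 0.108
lx·mx by age: 0, 0.5236, 0.4352, 0.9324, 0.6992, 0.2976, 0.4128, 0.198, 0.0972
R0 = Σ lx·mx = 3.596 → 3.60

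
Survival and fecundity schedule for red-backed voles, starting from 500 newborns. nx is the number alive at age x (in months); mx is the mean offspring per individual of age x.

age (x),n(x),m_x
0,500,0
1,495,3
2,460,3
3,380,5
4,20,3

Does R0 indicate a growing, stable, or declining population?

lx = nx/n0 = nx/500: 1, 0.99, 0.92, 0.76, 0.04
R0 = Σ lx·mx = 0 + 2.97 + 2.76 + 3.8 + 0.12 = 9.65
R0 > 1, so the population is growing.

growing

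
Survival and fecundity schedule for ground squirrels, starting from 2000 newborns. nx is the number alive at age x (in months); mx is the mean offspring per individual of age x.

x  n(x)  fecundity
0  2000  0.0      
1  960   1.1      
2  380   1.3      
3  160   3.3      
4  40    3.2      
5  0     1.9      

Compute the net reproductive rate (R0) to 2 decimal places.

1.10

lx = nx/n0 = nx/2000: 1, 0.48, 0.19, 0.08, 0.02, 0
lx·mx by age: 0, 0.528, 0.247, 0.264, 0.064, 0
R0 = Σ lx·mx = 1.103 → 1.10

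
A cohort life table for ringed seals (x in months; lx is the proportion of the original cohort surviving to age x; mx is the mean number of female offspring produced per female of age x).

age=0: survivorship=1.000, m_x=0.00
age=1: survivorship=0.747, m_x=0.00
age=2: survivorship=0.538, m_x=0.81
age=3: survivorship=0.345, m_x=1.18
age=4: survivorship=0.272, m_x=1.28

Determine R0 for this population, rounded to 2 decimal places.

1.19

lx·mx by age: 0, 0, 0.43578, 0.4071, 0.34816
R0 = Σ lx·mx = 1.19104 → 1.19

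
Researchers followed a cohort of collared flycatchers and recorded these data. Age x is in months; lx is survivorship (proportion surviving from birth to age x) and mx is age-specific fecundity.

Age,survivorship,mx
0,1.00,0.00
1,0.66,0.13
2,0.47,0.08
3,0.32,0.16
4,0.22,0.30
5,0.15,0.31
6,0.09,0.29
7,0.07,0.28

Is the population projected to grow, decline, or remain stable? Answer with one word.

declining

R0 = Σ lx·mx = 0 + 0.0858 + 0.0376 + 0.0512 + 0.066 + 0.0465 + 0.0261 + 0.0196 = 0.3328
R0 < 1, so the population is declining.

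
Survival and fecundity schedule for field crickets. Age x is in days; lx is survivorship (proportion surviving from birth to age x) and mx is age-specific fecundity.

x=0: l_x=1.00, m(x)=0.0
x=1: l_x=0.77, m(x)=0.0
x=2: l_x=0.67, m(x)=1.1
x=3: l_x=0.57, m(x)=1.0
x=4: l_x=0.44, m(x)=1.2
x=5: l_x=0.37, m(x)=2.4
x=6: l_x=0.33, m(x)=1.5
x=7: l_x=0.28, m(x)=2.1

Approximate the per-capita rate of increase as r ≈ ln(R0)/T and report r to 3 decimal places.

0.302

R0 = Σ lx·mx = 0 + 0 + 0.737 + 0.57 + 0.528 + 0.888 + 0.495 + 0.588 = 3.806
Σ x·lx·mx = 16.822; T = 16.822/3.806 = 4.41986…
r ≈ ln(R0)/T = ln(3.806)/4.41986… = 0.3024… → 0.302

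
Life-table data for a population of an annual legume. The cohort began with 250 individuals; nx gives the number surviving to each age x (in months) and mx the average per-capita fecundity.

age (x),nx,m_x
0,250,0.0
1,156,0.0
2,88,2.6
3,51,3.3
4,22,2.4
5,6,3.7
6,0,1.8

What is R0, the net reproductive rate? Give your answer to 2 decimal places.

1.89

lx = nx/n0 = nx/250: 1, 0.624, 0.352, 0.204, 0.088, 0.024, 0
lx·mx by age: 0, 0, 0.9152, 0.6732, 0.2112, 0.0888, 0
R0 = Σ lx·mx = 1.8884 → 1.89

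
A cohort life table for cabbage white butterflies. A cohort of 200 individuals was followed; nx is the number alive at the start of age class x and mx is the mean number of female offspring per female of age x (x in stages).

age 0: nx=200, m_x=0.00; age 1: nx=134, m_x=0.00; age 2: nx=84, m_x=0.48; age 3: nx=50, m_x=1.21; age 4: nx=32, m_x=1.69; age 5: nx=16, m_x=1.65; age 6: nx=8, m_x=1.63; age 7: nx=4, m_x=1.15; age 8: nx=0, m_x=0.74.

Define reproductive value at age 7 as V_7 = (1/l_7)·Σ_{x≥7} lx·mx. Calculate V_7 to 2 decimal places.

lx = nx/n0 = nx/200: 1, 0.67, 0.42, 0.25, 0.16, 0.08, 0.04, 0.02, 0
lx·mx for x ≥ 7: 0.023, 0 → sum = 0.023
V_7 = 0.023 / l_7 = 0.023 / 0.02 = 1.15 → 1.15

1.15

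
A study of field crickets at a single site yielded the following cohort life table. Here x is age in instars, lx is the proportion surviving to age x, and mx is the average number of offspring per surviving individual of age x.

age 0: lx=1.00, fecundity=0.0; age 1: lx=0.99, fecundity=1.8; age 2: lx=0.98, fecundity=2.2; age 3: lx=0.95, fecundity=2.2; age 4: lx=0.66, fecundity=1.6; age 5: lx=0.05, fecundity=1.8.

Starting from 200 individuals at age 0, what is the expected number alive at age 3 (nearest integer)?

190

Expected survivors = N0 · l_3 = 200 × 0.95 = 190 → 190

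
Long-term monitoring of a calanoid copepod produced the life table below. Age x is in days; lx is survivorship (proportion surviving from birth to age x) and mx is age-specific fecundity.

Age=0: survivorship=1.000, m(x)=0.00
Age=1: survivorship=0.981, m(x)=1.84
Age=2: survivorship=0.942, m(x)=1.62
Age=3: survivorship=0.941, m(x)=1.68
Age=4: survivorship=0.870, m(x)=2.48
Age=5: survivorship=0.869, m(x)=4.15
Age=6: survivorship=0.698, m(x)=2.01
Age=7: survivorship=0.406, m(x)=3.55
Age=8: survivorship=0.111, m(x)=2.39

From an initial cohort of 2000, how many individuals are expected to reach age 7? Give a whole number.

Expected survivors = N0 · l_7 = 2000 × 0.406 = 812 → 812

812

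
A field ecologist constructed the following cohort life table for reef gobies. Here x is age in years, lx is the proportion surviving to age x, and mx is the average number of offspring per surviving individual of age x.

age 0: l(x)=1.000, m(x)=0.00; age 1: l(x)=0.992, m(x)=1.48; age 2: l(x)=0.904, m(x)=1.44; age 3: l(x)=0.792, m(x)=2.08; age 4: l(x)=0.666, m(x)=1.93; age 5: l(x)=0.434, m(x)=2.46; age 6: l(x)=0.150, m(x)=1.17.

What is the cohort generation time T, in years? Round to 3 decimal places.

lx·mx: 0, 1.46816, 1.30176, 1.64736, 1.28538, 1.06764, 0.1755 → R0 = 6.9458
x·lx·mx: 0, 1.46816, 2.60352, 4.94208, 5.14152, 5.3382, 1.053 → Σ = 20.54648
T = 20.54648 / 6.9458 = 2.958116… → 2.958

2.958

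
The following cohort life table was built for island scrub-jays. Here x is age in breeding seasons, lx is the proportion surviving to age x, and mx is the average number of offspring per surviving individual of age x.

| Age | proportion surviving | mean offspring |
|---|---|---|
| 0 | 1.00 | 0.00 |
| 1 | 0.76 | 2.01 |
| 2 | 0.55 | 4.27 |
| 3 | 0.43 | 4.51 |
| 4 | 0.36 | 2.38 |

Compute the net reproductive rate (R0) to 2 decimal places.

lx·mx by age: 0, 1.5276, 2.3485, 1.9393, 0.8568
R0 = Σ lx·mx = 6.6722 → 6.67

6.67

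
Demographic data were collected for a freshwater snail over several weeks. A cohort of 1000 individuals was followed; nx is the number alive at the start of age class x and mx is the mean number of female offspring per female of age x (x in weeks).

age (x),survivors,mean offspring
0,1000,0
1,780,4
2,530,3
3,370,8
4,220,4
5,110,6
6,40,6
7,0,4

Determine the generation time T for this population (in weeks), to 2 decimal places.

2.48

lx = nx/n0 = nx/1000: 1, 0.78, 0.53, 0.37, 0.22, 0.11, 0.04, 0
lx·mx: 0, 3.12, 1.59, 2.96, 0.88, 0.66, 0.24, 0 → R0 = 9.45
x·lx·mx: 0, 3.12, 3.18, 8.88, 3.52, 3.3, 1.44, 0 → Σ = 23.44
T = 23.44 / 9.45 = 2.480423… → 2.48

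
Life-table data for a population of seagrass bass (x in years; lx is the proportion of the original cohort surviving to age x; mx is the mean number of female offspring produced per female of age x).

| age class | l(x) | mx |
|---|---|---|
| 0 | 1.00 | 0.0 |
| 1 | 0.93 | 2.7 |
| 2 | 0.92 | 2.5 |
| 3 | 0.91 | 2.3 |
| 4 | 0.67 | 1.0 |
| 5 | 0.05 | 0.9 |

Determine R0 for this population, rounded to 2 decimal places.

lx·mx by age: 0, 2.511, 2.3, 2.093, 0.67, 0.045
R0 = Σ lx·mx = 7.619 → 7.62

7.62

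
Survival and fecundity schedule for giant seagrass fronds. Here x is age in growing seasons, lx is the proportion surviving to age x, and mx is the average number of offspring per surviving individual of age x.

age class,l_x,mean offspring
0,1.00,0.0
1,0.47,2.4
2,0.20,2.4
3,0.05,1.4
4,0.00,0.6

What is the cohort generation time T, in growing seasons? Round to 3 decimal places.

lx·mx: 0, 1.128, 0.48, 0.07, 0 → R0 = 1.678
x·lx·mx: 0, 1.128, 0.96, 0.21, 0 → Σ = 2.298
T = 2.298 / 1.678 = 1.369487… → 1.369

1.369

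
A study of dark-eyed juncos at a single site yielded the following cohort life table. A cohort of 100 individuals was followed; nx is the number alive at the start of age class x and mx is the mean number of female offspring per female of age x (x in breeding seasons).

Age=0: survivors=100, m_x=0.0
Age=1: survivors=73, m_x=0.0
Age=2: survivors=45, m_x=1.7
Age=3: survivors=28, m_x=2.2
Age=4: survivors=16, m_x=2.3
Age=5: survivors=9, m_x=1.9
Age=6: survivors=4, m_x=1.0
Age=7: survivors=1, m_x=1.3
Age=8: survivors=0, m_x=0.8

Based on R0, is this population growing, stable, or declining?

lx = nx/n0 = nx/100: 1, 0.73, 0.45, 0.28, 0.16, 0.09, 0.04, 0.01, 0
R0 = Σ lx·mx = 0 + 0 + 0.765 + 0.616 + 0.368 + 0.171 + 0.04 + 0.013 + 0 = 1.973
R0 > 1, so the population is growing.

growing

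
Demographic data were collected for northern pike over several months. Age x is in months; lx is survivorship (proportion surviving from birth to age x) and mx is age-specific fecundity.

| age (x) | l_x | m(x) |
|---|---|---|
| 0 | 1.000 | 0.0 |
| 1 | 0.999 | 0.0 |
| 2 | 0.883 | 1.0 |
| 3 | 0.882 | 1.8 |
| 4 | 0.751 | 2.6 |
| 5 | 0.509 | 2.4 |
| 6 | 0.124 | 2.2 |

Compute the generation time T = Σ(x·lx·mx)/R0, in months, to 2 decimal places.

lx·mx: 0, 0, 0.883, 1.5876, 1.9526, 1.2216, 0.2728 → R0 = 5.9176
x·lx·mx: 0, 0, 1.766, 4.7628, 7.8104, 6.108, 1.6368 → Σ = 22.084
T = 22.084 / 5.9176 = 3.731918… → 3.73

3.73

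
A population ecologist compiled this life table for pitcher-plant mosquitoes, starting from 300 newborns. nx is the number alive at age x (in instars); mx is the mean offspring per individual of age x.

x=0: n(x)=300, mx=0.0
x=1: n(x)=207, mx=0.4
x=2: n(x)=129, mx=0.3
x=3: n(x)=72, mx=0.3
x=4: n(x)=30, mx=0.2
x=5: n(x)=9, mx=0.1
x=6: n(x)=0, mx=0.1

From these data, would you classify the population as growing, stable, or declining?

lx = nx/n0 = nx/300: 1, 0.69, 0.43, 0.24, 0.1, 0.03, 0
R0 = Σ lx·mx = 0 + 0.276 + 0.129 + 0.072 + 0.02 + 0.003 + 0 = 0.5
R0 < 1, so the population is declining.

declining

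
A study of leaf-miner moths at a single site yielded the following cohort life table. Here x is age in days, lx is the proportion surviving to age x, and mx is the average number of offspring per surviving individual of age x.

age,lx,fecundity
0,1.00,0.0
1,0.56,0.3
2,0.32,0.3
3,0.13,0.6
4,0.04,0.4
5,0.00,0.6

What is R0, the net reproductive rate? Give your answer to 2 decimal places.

lx·mx by age: 0, 0.168, 0.096, 0.078, 0.016, 0
R0 = Σ lx·mx = 0.358 → 0.36

0.36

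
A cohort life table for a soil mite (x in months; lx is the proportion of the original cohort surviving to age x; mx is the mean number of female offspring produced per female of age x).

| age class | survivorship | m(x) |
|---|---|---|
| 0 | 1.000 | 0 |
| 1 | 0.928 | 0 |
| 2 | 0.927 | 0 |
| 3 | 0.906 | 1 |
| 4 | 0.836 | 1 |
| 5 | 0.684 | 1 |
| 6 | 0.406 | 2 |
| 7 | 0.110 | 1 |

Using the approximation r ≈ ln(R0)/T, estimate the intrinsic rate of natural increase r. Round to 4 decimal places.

R0 = Σ lx·mx = 0 + 0 + 0 + 0.906 + 0.836 + 0.684 + 0.812 + 0.11 = 3.348
Σ x·lx·mx = 15.124; T = 15.124/3.348 = 4.51732…
r ≈ ln(R0)/T = ln(3.348)/4.51732… = 0.267495… → 0.2675

0.2675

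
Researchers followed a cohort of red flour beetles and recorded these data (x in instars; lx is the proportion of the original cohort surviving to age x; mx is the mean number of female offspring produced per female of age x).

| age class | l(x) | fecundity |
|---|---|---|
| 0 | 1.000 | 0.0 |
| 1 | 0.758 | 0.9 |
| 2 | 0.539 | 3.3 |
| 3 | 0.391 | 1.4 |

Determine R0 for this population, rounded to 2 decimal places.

3.01

lx·mx by age: 0, 0.6822, 1.7787, 0.5474
R0 = Σ lx·mx = 3.0083 → 3.01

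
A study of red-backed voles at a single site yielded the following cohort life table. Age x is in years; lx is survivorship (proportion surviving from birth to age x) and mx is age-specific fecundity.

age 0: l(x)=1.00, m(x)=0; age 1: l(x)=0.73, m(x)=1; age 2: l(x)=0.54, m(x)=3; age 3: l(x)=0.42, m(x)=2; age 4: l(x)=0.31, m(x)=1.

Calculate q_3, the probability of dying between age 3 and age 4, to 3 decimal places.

0.262

q_3 = (l_3 − l_4) / l_3 = (0.42 − 0.31) / 0.42
     = 0.11 / 0.42 = 0.261905… → 0.262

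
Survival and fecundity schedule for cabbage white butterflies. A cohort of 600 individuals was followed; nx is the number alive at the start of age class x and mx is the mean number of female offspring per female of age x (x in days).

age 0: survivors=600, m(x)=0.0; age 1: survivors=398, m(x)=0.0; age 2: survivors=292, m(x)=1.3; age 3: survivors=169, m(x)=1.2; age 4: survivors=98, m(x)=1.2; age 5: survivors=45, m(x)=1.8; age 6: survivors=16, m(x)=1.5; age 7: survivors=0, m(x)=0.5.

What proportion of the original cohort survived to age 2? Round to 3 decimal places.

0.487

l_2 = n_2/n_0 = 292/600 = 0.486667… → 0.487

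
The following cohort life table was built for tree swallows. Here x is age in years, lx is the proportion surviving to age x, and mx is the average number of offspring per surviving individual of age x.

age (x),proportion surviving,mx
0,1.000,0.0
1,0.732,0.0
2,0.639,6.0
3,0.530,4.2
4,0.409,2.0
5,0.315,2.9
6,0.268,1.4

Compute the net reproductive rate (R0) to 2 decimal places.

lx·mx by age: 0, 0, 3.834, 2.226, 0.818, 0.9135, 0.3752
R0 = Σ lx·mx = 8.1667 → 8.17

8.17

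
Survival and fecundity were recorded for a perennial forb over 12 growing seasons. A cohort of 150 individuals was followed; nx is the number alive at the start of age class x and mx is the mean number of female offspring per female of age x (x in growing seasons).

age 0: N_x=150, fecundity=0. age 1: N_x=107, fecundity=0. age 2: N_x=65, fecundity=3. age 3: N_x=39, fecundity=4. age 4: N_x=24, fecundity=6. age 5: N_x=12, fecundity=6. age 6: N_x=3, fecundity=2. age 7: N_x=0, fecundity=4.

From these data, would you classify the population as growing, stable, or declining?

lx = nx/n0 = nx/150: 1, 0.71333…, 0.43333…, 0.26, 0.16, 0.08, 0.02, 0
R0 = Σ lx·mx = 0 + 0 + 1.3… + 1.04 + 0.96 + 0.48 + 0.04 + 0 = 3.82…
R0 > 1, so the population is growing.

growing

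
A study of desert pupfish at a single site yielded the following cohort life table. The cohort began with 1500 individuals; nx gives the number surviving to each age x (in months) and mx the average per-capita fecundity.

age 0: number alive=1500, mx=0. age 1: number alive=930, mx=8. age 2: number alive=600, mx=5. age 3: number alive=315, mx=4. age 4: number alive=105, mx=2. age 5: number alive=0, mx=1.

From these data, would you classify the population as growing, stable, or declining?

growing

lx = nx/n0 = nx/1500: 1, 0.62, 0.4, 0.21, 0.07, 0
R0 = Σ lx·mx = 0 + 4.96 + 2 + 0.84 + 0.14 + 0 = 7.94
R0 > 1, so the population is growing.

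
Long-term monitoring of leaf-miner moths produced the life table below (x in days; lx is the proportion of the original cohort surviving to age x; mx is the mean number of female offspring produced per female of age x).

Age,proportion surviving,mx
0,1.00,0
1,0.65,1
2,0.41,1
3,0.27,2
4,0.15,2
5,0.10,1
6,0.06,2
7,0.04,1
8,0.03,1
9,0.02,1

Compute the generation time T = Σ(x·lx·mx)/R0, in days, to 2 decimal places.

lx·mx: 0, 0.65, 0.41, 0.54, 0.3, 0.1, 0.12, 0.04, 0.03, 0.02 → R0 = 2.21
x·lx·mx: 0, 0.65, 0.82, 1.62, 1.2, 0.5, 0.72, 0.28, 0.24, 0.18 → Σ = 6.21
T = 6.21 / 2.21 = 2.809955… → 2.81

2.81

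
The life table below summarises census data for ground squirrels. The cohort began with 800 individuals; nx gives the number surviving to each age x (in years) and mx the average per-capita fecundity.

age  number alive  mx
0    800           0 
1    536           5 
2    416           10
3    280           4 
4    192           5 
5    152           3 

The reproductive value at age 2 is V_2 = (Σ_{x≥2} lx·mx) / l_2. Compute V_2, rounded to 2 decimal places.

lx = nx/n0 = nx/800: 1, 0.67, 0.52, 0.35, 0.24, 0.19
lx·mx for x ≥ 2: 5.2, 1.4, 1.2, 0.57 → sum = 8.37
V_2 = 8.37 / l_2 = 8.37 / 0.52 = 16.096154… → 16.10

16.10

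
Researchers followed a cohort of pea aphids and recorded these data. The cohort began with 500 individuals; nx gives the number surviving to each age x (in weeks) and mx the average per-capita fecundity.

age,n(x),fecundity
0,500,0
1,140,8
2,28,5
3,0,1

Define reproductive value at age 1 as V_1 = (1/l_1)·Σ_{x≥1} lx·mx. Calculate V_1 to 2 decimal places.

9.00

lx = nx/n0 = nx/500: 1, 0.28, 0.056, 0
lx·mx for x ≥ 1: 2.24, 0.28, 0 → sum = 2.52
V_1 = 2.52 / l_1 = 2.52 / 0.28 = 9 → 9.00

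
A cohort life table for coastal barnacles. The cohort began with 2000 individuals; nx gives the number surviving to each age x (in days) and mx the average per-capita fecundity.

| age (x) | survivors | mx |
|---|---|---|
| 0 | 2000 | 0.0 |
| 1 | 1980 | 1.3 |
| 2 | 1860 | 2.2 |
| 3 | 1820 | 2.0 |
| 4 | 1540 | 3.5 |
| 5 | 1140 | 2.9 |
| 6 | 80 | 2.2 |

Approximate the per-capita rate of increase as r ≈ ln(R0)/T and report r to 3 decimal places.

lx = nx/n0 = nx/2000: 1, 0.99, 0.93, 0.91, 0.77, 0.57, 0.04
R0 = Σ lx·mx = 0 + 1.287 + 2.046 + 1.82 + 2.695 + 1.653 + 0.088 = 9.589
Σ x·lx·mx = 30.412; T = 30.412/9.589 = 3.17155…
r ≈ ln(R0)/T = ln(9.589)/3.17155… = 0.71278… → 0.713

0.713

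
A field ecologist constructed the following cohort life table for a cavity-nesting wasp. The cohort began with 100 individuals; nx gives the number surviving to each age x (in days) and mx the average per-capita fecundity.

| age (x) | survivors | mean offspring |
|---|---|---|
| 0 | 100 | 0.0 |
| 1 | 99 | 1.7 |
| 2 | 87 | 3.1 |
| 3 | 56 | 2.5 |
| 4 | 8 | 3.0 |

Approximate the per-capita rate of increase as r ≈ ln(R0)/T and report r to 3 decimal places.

0.883

lx = nx/n0 = nx/100: 1, 0.99, 0.87, 0.56, 0.08
R0 = Σ lx·mx = 0 + 1.683 + 2.697 + 1.4 + 0.24 = 6.02
Σ x·lx·mx = 12.237; T = 12.237/6.02 = 2.03272…
r ≈ ln(R0)/T = ln(6.02)/2.03272… = 0.88309… → 0.883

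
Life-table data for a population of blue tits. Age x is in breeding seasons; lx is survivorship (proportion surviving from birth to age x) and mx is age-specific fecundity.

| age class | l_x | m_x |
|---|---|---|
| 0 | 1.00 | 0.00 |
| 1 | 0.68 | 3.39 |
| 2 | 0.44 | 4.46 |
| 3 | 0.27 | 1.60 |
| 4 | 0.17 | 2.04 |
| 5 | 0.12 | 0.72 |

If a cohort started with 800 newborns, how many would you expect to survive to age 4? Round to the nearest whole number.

Expected survivors = N0 · l_4 = 800 × 0.17 = 136 → 136

136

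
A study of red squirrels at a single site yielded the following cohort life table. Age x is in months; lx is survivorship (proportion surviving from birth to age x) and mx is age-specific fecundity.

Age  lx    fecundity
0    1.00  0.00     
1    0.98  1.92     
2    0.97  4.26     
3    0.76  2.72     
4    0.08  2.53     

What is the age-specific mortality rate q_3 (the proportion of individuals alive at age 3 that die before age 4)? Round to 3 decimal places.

0.895

q_3 = (l_3 − l_4) / l_3 = (0.76 − 0.08) / 0.76
     = 0.68 / 0.76 = 0.894737… → 0.895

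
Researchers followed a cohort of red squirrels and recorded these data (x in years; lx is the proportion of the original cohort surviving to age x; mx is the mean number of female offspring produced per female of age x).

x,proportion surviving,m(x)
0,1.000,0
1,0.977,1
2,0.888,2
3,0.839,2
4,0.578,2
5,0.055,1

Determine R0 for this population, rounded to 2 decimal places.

5.64

lx·mx by age: 0, 0.977, 1.776, 1.678, 1.156, 0.055
R0 = Σ lx·mx = 5.642 → 5.64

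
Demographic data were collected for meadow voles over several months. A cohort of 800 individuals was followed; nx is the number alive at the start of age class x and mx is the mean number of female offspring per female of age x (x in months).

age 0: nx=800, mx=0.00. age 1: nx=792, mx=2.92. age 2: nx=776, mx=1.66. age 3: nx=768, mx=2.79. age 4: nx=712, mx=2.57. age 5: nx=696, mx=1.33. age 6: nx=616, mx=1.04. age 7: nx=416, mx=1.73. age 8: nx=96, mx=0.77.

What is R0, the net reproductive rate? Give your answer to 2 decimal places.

lx = nx/n0 = nx/800: 1, 0.99, 0.97, 0.96, 0.89, 0.87, 0.77, 0.52, 0.12
lx·mx by age: 0, 2.8908, 1.6102, 2.6784, 2.2873, 1.1571, 0.8008, 0.8996, 0.0924
R0 = Σ lx·mx = 12.4166 → 12.42

12.42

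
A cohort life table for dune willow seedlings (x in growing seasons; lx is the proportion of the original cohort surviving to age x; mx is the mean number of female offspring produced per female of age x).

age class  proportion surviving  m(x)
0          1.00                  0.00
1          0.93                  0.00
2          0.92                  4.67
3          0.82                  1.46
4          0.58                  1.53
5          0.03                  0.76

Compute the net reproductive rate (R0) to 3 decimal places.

6.404

lx·mx by age: 0, 0, 4.2964, 1.1972, 0.8874, 0.0228
R0 = Σ lx·mx = 6.4038 → 6.404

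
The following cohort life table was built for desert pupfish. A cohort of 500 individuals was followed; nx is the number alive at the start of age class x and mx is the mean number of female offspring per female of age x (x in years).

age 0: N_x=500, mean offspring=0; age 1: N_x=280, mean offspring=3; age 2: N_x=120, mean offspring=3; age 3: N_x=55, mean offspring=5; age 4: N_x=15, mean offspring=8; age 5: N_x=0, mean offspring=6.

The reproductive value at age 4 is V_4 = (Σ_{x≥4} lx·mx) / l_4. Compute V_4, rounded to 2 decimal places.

8.00

lx = nx/n0 = nx/500: 1, 0.56, 0.24, 0.11, 0.03, 0
lx·mx for x ≥ 4: 0.24, 0 → sum = 0.24
V_4 = 0.24 / l_4 = 0.24 / 0.03 = 8 → 8.00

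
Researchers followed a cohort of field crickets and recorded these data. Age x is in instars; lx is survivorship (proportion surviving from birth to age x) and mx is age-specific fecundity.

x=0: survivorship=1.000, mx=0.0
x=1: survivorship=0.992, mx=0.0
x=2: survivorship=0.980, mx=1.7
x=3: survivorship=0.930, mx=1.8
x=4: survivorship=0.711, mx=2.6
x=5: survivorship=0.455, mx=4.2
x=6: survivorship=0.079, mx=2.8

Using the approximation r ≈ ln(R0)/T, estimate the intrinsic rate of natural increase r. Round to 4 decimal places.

0.5473

R0 = Σ lx·mx = 0 + 0 + 1.666 + 1.674 + 1.8486 + 1.911 + 0.2212 = 7.3208
Σ x·lx·mx = 26.6306; T = 26.6306/7.3208 = 3.63766…
r ≈ ln(R0)/T = ln(7.3208)/3.63766… = 0.547252… → 0.5473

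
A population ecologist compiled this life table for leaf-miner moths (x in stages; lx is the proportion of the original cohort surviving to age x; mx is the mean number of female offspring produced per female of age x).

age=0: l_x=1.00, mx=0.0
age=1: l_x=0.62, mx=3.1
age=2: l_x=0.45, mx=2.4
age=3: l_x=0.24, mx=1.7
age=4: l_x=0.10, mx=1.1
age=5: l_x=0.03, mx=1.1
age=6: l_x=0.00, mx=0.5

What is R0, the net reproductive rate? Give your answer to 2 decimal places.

lx·mx by age: 0, 1.922, 1.08, 0.408, 0.11, 0.033, 0
R0 = Σ lx·mx = 3.553 → 3.55

3.55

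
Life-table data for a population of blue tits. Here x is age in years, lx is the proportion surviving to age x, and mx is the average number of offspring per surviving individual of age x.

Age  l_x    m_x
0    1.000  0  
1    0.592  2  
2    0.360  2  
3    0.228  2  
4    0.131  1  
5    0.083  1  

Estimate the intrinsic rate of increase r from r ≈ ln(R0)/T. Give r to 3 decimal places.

R0 = Σ lx·mx = 0 + 1.184 + 0.72 + 0.456 + 0.131 + 0.083 = 2.574
Σ x·lx·mx = 4.931; T = 4.931/2.574 = 1.9157…
r ≈ ln(R0)/T = ln(2.574)/1.9157… = 0.49353… → 0.494

0.494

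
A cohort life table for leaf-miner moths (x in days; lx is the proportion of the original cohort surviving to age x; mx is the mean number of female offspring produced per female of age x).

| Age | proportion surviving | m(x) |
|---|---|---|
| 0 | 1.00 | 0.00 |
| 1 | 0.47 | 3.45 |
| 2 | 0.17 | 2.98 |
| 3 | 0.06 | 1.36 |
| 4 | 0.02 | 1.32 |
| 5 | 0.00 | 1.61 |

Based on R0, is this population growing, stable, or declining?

growing

R0 = Σ lx·mx = 0 + 1.6215 + 0.5066 + 0.0816 + 0.0264 + 0 = 2.2361
R0 > 1, so the population is growing.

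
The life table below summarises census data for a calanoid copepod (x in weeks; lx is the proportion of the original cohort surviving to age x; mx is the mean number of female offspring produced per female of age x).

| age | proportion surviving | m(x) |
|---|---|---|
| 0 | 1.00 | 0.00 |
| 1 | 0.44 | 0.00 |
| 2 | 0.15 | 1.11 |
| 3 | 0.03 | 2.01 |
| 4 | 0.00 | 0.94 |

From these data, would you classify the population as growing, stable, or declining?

R0 = Σ lx·mx = 0 + 0 + 0.1665 + 0.0603 + 0 = 0.2268
R0 < 1, so the population is declining.

declining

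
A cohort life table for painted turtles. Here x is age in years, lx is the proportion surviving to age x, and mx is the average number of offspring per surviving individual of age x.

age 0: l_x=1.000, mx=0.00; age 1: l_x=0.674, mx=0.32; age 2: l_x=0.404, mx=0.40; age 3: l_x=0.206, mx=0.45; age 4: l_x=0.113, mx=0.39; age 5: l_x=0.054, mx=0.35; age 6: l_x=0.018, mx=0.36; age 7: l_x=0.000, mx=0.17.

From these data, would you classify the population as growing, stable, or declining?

R0 = Σ lx·mx = 0 + 0.21568 + 0.1616 + 0.0927 + 0.04407 + 0.0189 + 0.00648 + 0 = 0.53943
R0 < 1, so the population is declining.

declining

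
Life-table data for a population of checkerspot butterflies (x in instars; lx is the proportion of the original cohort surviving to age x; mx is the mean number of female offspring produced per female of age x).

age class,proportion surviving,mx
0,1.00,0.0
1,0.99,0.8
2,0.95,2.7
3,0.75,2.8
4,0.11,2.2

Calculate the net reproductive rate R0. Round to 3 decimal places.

lx·mx by age: 0, 0.792, 2.565, 2.1, 0.242
R0 = Σ lx·mx = 5.699 → 5.699

5.699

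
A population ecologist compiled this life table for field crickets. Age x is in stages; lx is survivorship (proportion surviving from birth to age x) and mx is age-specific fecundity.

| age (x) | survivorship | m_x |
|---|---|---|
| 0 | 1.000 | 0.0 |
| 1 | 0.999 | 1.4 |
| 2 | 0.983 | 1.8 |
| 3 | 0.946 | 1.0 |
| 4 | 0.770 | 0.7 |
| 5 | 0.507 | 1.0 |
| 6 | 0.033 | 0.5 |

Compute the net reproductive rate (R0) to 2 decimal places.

5.18

lx·mx by age: 0, 1.3986, 1.7694, 0.946, 0.539, 0.507, 0.0165
R0 = Σ lx·mx = 5.1765 → 5.18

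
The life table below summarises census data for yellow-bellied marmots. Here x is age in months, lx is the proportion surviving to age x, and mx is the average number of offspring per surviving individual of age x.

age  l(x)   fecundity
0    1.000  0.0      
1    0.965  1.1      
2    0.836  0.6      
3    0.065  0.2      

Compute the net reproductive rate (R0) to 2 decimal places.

1.58

lx·mx by age: 0, 1.0615, 0.5016, 0.013
R0 = Σ lx·mx = 1.5761 → 1.58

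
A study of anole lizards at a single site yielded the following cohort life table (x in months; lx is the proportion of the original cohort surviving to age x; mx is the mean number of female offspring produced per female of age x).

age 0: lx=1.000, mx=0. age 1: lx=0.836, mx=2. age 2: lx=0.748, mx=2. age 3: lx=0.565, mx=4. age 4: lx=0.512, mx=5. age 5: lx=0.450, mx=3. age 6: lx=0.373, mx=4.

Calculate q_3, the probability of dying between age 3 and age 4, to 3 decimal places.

0.094

q_3 = (l_3 − l_4) / l_3 = (0.565 − 0.512) / 0.565
     = 0.053 / 0.565 = 0.093805… → 0.094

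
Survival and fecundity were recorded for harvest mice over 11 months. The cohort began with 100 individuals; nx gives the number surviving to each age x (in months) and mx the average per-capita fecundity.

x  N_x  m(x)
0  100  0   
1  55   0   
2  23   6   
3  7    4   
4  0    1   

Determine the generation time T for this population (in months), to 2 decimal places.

2.17

lx = nx/n0 = nx/100: 1, 0.55, 0.23, 0.07, 0
lx·mx: 0, 0, 1.38, 0.28, 0 → R0 = 1.66
x·lx·mx: 0, 0, 2.76, 0.84, 0 → Σ = 3.6
T = 3.6 / 1.66 = 2.168675… → 2.17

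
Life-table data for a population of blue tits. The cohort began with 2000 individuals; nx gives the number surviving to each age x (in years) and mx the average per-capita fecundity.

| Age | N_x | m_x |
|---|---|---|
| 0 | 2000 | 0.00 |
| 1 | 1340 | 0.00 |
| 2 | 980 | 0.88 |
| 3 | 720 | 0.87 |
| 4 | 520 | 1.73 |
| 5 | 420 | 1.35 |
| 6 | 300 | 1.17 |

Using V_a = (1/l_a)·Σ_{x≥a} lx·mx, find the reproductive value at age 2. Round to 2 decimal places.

3.37

lx = nx/n0 = nx/2000: 1, 0.67, 0.49, 0.36, 0.26, 0.21, 0.15
lx·mx for x ≥ 2: 0.4312, 0.3132, 0.4498, 0.2835, 0.1755 → sum = 1.6532
V_2 = 1.6532 / l_2 = 1.6532 / 0.49 = 3.373878… → 3.37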